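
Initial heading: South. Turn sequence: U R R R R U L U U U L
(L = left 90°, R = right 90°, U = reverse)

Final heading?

Answer: Final heading: South

Derivation:
Start: South
  U (U-turn (180°)) -> North
  R (right (90° clockwise)) -> East
  R (right (90° clockwise)) -> South
  R (right (90° clockwise)) -> West
  R (right (90° clockwise)) -> North
  U (U-turn (180°)) -> South
  L (left (90° counter-clockwise)) -> East
  U (U-turn (180°)) -> West
  U (U-turn (180°)) -> East
  U (U-turn (180°)) -> West
  L (left (90° counter-clockwise)) -> South
Final: South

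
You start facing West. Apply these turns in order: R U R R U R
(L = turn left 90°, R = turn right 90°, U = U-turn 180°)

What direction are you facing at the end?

Start: West
  R (right (90° clockwise)) -> North
  U (U-turn (180°)) -> South
  R (right (90° clockwise)) -> West
  R (right (90° clockwise)) -> North
  U (U-turn (180°)) -> South
  R (right (90° clockwise)) -> West
Final: West

Answer: Final heading: West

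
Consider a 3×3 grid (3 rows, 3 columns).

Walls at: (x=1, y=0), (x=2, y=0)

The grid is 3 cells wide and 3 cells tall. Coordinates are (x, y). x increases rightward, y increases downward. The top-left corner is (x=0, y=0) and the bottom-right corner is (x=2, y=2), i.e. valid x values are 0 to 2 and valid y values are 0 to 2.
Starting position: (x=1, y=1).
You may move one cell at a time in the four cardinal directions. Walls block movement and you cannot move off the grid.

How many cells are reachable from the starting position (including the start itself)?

Answer: Reachable cells: 7

Derivation:
BFS flood-fill from (x=1, y=1):
  Distance 0: (x=1, y=1)
  Distance 1: (x=0, y=1), (x=2, y=1), (x=1, y=2)
  Distance 2: (x=0, y=0), (x=0, y=2), (x=2, y=2)
Total reachable: 7 (grid has 7 open cells total)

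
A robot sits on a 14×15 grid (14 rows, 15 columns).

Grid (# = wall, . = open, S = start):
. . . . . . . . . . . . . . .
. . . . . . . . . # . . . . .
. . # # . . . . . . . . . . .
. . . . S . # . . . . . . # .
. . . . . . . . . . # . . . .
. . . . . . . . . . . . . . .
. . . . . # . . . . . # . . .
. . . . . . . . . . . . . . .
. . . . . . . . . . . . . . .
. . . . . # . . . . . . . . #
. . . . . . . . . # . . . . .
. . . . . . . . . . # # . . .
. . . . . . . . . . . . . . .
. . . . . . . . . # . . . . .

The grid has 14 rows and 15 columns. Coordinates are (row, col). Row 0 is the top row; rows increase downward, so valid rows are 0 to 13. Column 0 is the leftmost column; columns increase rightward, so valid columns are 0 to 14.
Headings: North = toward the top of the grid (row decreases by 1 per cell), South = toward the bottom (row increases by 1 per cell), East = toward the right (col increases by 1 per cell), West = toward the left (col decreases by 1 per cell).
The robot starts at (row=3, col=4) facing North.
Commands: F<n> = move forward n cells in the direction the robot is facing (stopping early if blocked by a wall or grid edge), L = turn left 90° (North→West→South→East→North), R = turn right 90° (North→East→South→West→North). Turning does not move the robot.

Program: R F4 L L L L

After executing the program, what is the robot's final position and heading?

Answer: Final position: (row=3, col=5), facing East

Derivation:
Start: (row=3, col=4), facing North
  R: turn right, now facing East
  F4: move forward 1/4 (blocked), now at (row=3, col=5)
  L: turn left, now facing North
  L: turn left, now facing West
  L: turn left, now facing South
  L: turn left, now facing East
Final: (row=3, col=5), facing East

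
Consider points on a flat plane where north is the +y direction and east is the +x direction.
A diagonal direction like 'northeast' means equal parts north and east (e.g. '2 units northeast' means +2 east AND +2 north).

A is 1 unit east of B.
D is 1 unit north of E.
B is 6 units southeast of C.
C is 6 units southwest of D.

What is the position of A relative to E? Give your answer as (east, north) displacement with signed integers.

Place E at the origin (east=0, north=0).
  D is 1 unit north of E: delta (east=+0, north=+1); D at (east=0, north=1).
  C is 6 units southwest of D: delta (east=-6, north=-6); C at (east=-6, north=-5).
  B is 6 units southeast of C: delta (east=+6, north=-6); B at (east=0, north=-11).
  A is 1 unit east of B: delta (east=+1, north=+0); A at (east=1, north=-11).
Therefore A relative to E: (east=1, north=-11).

Answer: A is at (east=1, north=-11) relative to E.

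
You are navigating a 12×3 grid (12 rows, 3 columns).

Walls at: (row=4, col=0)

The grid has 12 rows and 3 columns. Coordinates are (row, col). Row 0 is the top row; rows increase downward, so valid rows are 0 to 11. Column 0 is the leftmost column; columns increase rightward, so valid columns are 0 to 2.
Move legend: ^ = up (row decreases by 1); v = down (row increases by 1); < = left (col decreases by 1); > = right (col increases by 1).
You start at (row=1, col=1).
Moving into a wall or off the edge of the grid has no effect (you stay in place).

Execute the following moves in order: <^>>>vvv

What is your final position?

Answer: Final position: (row=3, col=2)

Derivation:
Start: (row=1, col=1)
  < (left): (row=1, col=1) -> (row=1, col=0)
  ^ (up): (row=1, col=0) -> (row=0, col=0)
  > (right): (row=0, col=0) -> (row=0, col=1)
  > (right): (row=0, col=1) -> (row=0, col=2)
  > (right): blocked, stay at (row=0, col=2)
  v (down): (row=0, col=2) -> (row=1, col=2)
  v (down): (row=1, col=2) -> (row=2, col=2)
  v (down): (row=2, col=2) -> (row=3, col=2)
Final: (row=3, col=2)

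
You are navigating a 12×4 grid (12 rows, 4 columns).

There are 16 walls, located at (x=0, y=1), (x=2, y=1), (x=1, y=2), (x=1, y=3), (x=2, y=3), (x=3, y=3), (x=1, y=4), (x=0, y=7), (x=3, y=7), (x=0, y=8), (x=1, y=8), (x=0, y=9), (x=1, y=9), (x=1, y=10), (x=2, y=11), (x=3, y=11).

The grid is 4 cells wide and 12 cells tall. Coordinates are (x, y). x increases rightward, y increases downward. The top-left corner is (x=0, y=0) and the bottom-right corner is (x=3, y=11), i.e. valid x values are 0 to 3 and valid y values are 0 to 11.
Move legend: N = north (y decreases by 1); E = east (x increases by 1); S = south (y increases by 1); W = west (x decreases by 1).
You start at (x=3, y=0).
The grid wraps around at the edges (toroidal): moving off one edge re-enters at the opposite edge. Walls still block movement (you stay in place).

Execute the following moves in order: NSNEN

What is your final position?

Answer: Final position: (x=0, y=11)

Derivation:
Start: (x=3, y=0)
  N (north): blocked, stay at (x=3, y=0)
  S (south): (x=3, y=0) -> (x=3, y=1)
  N (north): (x=3, y=1) -> (x=3, y=0)
  E (east): (x=3, y=0) -> (x=0, y=0)
  N (north): (x=0, y=0) -> (x=0, y=11)
Final: (x=0, y=11)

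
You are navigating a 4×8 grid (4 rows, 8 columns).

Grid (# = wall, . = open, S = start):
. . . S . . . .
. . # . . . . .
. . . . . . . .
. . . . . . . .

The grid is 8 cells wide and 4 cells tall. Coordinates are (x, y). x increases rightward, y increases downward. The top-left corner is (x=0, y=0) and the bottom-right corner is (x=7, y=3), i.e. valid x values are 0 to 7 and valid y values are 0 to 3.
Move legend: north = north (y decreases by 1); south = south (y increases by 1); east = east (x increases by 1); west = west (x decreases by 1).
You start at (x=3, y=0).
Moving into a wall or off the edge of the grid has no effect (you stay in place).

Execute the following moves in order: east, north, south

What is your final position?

Answer: Final position: (x=4, y=1)

Derivation:
Start: (x=3, y=0)
  east (east): (x=3, y=0) -> (x=4, y=0)
  north (north): blocked, stay at (x=4, y=0)
  south (south): (x=4, y=0) -> (x=4, y=1)
Final: (x=4, y=1)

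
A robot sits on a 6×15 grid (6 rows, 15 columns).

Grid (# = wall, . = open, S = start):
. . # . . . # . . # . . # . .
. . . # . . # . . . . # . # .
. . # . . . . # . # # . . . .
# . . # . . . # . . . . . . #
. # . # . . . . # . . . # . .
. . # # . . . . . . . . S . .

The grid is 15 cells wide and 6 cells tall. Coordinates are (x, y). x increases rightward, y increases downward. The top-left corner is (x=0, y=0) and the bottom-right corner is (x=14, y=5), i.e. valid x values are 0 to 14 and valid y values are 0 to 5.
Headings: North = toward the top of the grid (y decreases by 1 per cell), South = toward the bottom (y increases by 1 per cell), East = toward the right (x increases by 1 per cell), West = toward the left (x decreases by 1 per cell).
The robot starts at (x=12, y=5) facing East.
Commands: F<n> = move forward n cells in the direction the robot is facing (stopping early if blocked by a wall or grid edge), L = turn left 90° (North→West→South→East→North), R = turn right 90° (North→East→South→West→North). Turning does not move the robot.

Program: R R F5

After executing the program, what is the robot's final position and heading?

Answer: Final position: (x=7, y=5), facing West

Derivation:
Start: (x=12, y=5), facing East
  R: turn right, now facing South
  R: turn right, now facing West
  F5: move forward 5, now at (x=7, y=5)
Final: (x=7, y=5), facing West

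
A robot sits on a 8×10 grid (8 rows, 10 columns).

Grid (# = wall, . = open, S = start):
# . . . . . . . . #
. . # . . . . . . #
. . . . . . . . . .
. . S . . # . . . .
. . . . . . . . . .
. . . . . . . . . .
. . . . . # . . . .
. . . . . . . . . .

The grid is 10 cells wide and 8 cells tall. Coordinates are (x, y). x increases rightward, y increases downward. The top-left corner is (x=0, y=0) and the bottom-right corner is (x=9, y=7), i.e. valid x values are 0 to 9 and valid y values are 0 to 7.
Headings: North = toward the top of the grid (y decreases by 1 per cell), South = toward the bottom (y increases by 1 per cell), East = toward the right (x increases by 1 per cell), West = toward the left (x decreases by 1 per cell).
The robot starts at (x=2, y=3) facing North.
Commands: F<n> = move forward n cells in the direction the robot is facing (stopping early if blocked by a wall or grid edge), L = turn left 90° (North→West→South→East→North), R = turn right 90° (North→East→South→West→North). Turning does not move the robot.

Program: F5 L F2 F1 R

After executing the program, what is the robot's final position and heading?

Start: (x=2, y=3), facing North
  F5: move forward 1/5 (blocked), now at (x=2, y=2)
  L: turn left, now facing West
  F2: move forward 2, now at (x=0, y=2)
  F1: move forward 0/1 (blocked), now at (x=0, y=2)
  R: turn right, now facing North
Final: (x=0, y=2), facing North

Answer: Final position: (x=0, y=2), facing North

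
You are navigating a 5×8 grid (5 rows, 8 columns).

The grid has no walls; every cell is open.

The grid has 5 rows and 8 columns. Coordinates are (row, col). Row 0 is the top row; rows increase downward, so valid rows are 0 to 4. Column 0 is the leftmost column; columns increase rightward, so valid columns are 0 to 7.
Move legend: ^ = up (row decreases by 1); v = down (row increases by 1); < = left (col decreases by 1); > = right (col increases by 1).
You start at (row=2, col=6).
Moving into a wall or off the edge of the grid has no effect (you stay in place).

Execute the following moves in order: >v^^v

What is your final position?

Answer: Final position: (row=2, col=7)

Derivation:
Start: (row=2, col=6)
  > (right): (row=2, col=6) -> (row=2, col=7)
  v (down): (row=2, col=7) -> (row=3, col=7)
  ^ (up): (row=3, col=7) -> (row=2, col=7)
  ^ (up): (row=2, col=7) -> (row=1, col=7)
  v (down): (row=1, col=7) -> (row=2, col=7)
Final: (row=2, col=7)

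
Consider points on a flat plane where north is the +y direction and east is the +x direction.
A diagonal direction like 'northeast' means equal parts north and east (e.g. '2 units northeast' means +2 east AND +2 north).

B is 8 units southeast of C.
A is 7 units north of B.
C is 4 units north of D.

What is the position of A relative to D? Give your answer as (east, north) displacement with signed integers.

Answer: A is at (east=8, north=3) relative to D.

Derivation:
Place D at the origin (east=0, north=0).
  C is 4 units north of D: delta (east=+0, north=+4); C at (east=0, north=4).
  B is 8 units southeast of C: delta (east=+8, north=-8); B at (east=8, north=-4).
  A is 7 units north of B: delta (east=+0, north=+7); A at (east=8, north=3).
Therefore A relative to D: (east=8, north=3).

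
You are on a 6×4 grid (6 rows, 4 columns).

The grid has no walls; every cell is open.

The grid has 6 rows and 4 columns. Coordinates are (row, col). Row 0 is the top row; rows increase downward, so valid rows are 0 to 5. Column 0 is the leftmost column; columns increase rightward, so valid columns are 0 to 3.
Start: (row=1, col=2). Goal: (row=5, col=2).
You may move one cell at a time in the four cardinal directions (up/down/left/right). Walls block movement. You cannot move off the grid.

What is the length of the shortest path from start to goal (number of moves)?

Answer: Shortest path length: 4

Derivation:
BFS from (row=1, col=2) until reaching (row=5, col=2):
  Distance 0: (row=1, col=2)
  Distance 1: (row=0, col=2), (row=1, col=1), (row=1, col=3), (row=2, col=2)
  Distance 2: (row=0, col=1), (row=0, col=3), (row=1, col=0), (row=2, col=1), (row=2, col=3), (row=3, col=2)
  Distance 3: (row=0, col=0), (row=2, col=0), (row=3, col=1), (row=3, col=3), (row=4, col=2)
  Distance 4: (row=3, col=0), (row=4, col=1), (row=4, col=3), (row=5, col=2)  <- goal reached here
One shortest path (4 moves): (row=1, col=2) -> (row=2, col=2) -> (row=3, col=2) -> (row=4, col=2) -> (row=5, col=2)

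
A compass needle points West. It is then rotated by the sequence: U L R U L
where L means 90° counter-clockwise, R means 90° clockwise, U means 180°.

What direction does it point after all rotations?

Answer: Final heading: South

Derivation:
Start: West
  U (U-turn (180°)) -> East
  L (left (90° counter-clockwise)) -> North
  R (right (90° clockwise)) -> East
  U (U-turn (180°)) -> West
  L (left (90° counter-clockwise)) -> South
Final: South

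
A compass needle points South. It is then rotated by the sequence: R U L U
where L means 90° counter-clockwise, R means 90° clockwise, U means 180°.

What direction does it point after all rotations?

Start: South
  R (right (90° clockwise)) -> West
  U (U-turn (180°)) -> East
  L (left (90° counter-clockwise)) -> North
  U (U-turn (180°)) -> South
Final: South

Answer: Final heading: South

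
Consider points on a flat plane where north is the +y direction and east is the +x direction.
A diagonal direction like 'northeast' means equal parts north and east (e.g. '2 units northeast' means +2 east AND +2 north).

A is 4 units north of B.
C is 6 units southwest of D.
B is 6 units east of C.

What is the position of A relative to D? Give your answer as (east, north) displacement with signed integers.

Answer: A is at (east=0, north=-2) relative to D.

Derivation:
Place D at the origin (east=0, north=0).
  C is 6 units southwest of D: delta (east=-6, north=-6); C at (east=-6, north=-6).
  B is 6 units east of C: delta (east=+6, north=+0); B at (east=0, north=-6).
  A is 4 units north of B: delta (east=+0, north=+4); A at (east=0, north=-2).
Therefore A relative to D: (east=0, north=-2).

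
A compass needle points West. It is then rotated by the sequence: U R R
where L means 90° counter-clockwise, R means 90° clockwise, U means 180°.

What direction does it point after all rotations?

Answer: Final heading: West

Derivation:
Start: West
  U (U-turn (180°)) -> East
  R (right (90° clockwise)) -> South
  R (right (90° clockwise)) -> West
Final: West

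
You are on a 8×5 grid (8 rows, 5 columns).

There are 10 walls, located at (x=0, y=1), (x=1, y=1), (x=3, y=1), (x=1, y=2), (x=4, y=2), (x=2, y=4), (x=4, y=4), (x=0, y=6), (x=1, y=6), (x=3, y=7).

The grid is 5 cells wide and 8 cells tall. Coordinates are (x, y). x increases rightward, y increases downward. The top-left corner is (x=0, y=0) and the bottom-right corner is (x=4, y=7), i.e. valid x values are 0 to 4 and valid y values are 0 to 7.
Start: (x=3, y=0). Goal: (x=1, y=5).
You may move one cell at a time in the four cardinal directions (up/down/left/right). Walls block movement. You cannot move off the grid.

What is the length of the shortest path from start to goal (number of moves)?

BFS from (x=3, y=0) until reaching (x=1, y=5):
  Distance 0: (x=3, y=0)
  Distance 1: (x=2, y=0), (x=4, y=0)
  Distance 2: (x=1, y=0), (x=2, y=1), (x=4, y=1)
  Distance 3: (x=0, y=0), (x=2, y=2)
  Distance 4: (x=3, y=2), (x=2, y=3)
  Distance 5: (x=1, y=3), (x=3, y=3)
  Distance 6: (x=0, y=3), (x=4, y=3), (x=1, y=4), (x=3, y=4)
  Distance 7: (x=0, y=2), (x=0, y=4), (x=1, y=5), (x=3, y=5)  <- goal reached here
One shortest path (7 moves): (x=3, y=0) -> (x=2, y=0) -> (x=2, y=1) -> (x=2, y=2) -> (x=2, y=3) -> (x=1, y=3) -> (x=1, y=4) -> (x=1, y=5)

Answer: Shortest path length: 7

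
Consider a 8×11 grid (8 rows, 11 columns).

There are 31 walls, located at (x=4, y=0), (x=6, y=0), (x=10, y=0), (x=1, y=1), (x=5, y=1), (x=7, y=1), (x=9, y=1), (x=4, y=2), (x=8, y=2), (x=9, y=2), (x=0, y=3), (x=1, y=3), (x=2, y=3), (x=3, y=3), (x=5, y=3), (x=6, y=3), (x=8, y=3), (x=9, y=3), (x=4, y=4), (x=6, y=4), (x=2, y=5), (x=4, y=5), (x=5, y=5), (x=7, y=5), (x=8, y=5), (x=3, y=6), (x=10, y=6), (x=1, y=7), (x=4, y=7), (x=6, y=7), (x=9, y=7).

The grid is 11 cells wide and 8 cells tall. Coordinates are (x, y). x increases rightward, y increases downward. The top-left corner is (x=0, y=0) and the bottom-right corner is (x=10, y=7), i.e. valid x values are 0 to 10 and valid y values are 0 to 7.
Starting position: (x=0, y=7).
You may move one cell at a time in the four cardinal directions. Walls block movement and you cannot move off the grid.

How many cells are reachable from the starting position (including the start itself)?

BFS flood-fill from (x=0, y=7):
  Distance 0: (x=0, y=7)
  Distance 1: (x=0, y=6)
  Distance 2: (x=0, y=5), (x=1, y=6)
  Distance 3: (x=0, y=4), (x=1, y=5), (x=2, y=6)
  Distance 4: (x=1, y=4), (x=2, y=7)
  Distance 5: (x=2, y=4), (x=3, y=7)
  Distance 6: (x=3, y=4)
  Distance 7: (x=3, y=5)
Total reachable: 13 (grid has 57 open cells total)

Answer: Reachable cells: 13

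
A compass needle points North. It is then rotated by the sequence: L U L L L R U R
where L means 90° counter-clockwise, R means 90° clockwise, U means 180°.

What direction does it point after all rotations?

Start: North
  L (left (90° counter-clockwise)) -> West
  U (U-turn (180°)) -> East
  L (left (90° counter-clockwise)) -> North
  L (left (90° counter-clockwise)) -> West
  L (left (90° counter-clockwise)) -> South
  R (right (90° clockwise)) -> West
  U (U-turn (180°)) -> East
  R (right (90° clockwise)) -> South
Final: South

Answer: Final heading: South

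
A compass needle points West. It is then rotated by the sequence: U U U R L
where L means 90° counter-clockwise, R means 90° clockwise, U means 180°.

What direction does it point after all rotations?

Start: West
  U (U-turn (180°)) -> East
  U (U-turn (180°)) -> West
  U (U-turn (180°)) -> East
  R (right (90° clockwise)) -> South
  L (left (90° counter-clockwise)) -> East
Final: East

Answer: Final heading: East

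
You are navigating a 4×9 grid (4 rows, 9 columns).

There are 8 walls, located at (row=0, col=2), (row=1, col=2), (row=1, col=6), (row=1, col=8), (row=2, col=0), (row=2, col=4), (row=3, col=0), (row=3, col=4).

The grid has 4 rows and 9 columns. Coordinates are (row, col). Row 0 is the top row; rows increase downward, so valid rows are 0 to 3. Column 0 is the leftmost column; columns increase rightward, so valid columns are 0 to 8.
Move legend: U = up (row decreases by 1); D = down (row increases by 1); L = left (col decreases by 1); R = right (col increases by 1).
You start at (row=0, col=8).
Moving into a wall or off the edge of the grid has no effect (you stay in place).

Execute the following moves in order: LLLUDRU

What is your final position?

Start: (row=0, col=8)
  L (left): (row=0, col=8) -> (row=0, col=7)
  L (left): (row=0, col=7) -> (row=0, col=6)
  L (left): (row=0, col=6) -> (row=0, col=5)
  U (up): blocked, stay at (row=0, col=5)
  D (down): (row=0, col=5) -> (row=1, col=5)
  R (right): blocked, stay at (row=1, col=5)
  U (up): (row=1, col=5) -> (row=0, col=5)
Final: (row=0, col=5)

Answer: Final position: (row=0, col=5)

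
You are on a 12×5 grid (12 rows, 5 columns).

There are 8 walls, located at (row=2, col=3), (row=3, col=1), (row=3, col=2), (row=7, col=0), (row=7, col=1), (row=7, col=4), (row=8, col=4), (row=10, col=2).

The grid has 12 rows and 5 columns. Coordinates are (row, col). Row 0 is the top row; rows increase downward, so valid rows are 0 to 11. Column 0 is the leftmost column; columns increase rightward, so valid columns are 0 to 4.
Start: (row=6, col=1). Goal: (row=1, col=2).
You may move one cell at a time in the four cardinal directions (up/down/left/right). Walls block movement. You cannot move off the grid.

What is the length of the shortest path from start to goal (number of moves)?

BFS from (row=6, col=1) until reaching (row=1, col=2):
  Distance 0: (row=6, col=1)
  Distance 1: (row=5, col=1), (row=6, col=0), (row=6, col=2)
  Distance 2: (row=4, col=1), (row=5, col=0), (row=5, col=2), (row=6, col=3), (row=7, col=2)
  Distance 3: (row=4, col=0), (row=4, col=2), (row=5, col=3), (row=6, col=4), (row=7, col=3), (row=8, col=2)
  Distance 4: (row=3, col=0), (row=4, col=3), (row=5, col=4), (row=8, col=1), (row=8, col=3), (row=9, col=2)
  Distance 5: (row=2, col=0), (row=3, col=3), (row=4, col=4), (row=8, col=0), (row=9, col=1), (row=9, col=3)
  Distance 6: (row=1, col=0), (row=2, col=1), (row=3, col=4), (row=9, col=0), (row=9, col=4), (row=10, col=1), (row=10, col=3)
  Distance 7: (row=0, col=0), (row=1, col=1), (row=2, col=2), (row=2, col=4), (row=10, col=0), (row=10, col=4), (row=11, col=1), (row=11, col=3)
  Distance 8: (row=0, col=1), (row=1, col=2), (row=1, col=4), (row=11, col=0), (row=11, col=2), (row=11, col=4)  <- goal reached here
One shortest path (8 moves): (row=6, col=1) -> (row=6, col=0) -> (row=5, col=0) -> (row=4, col=0) -> (row=3, col=0) -> (row=2, col=0) -> (row=2, col=1) -> (row=2, col=2) -> (row=1, col=2)

Answer: Shortest path length: 8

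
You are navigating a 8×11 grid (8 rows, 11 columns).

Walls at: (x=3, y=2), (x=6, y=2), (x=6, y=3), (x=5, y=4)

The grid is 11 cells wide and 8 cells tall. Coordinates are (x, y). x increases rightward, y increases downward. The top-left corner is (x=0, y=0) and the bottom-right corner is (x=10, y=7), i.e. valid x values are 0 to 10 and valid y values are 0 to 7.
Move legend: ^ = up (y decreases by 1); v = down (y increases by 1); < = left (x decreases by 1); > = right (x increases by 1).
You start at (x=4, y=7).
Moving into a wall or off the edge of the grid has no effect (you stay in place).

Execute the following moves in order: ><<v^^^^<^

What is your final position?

Start: (x=4, y=7)
  > (right): (x=4, y=7) -> (x=5, y=7)
  < (left): (x=5, y=7) -> (x=4, y=7)
  < (left): (x=4, y=7) -> (x=3, y=7)
  v (down): blocked, stay at (x=3, y=7)
  ^ (up): (x=3, y=7) -> (x=3, y=6)
  ^ (up): (x=3, y=6) -> (x=3, y=5)
  ^ (up): (x=3, y=5) -> (x=3, y=4)
  ^ (up): (x=3, y=4) -> (x=3, y=3)
  < (left): (x=3, y=3) -> (x=2, y=3)
  ^ (up): (x=2, y=3) -> (x=2, y=2)
Final: (x=2, y=2)

Answer: Final position: (x=2, y=2)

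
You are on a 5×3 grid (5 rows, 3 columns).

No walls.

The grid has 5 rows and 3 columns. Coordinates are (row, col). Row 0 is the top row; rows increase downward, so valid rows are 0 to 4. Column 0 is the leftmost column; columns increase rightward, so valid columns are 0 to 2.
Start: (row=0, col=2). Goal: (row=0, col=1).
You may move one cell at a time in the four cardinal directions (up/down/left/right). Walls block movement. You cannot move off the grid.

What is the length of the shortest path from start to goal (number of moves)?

Answer: Shortest path length: 1

Derivation:
BFS from (row=0, col=2) until reaching (row=0, col=1):
  Distance 0: (row=0, col=2)
  Distance 1: (row=0, col=1), (row=1, col=2)  <- goal reached here
One shortest path (1 moves): (row=0, col=2) -> (row=0, col=1)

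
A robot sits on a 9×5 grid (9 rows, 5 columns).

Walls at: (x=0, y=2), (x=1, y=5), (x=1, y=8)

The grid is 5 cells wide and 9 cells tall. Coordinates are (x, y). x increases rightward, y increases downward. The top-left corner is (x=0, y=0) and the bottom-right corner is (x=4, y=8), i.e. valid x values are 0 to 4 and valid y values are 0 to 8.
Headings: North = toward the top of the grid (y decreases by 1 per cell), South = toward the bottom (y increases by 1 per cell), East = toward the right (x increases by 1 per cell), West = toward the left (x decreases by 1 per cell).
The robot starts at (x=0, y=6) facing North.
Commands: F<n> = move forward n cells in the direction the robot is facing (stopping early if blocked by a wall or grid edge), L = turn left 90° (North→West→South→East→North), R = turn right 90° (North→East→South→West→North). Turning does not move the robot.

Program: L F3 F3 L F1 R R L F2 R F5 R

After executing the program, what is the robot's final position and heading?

Answer: Final position: (x=0, y=3), facing East

Derivation:
Start: (x=0, y=6), facing North
  L: turn left, now facing West
  F3: move forward 0/3 (blocked), now at (x=0, y=6)
  F3: move forward 0/3 (blocked), now at (x=0, y=6)
  L: turn left, now facing South
  F1: move forward 1, now at (x=0, y=7)
  R: turn right, now facing West
  R: turn right, now facing North
  L: turn left, now facing West
  F2: move forward 0/2 (blocked), now at (x=0, y=7)
  R: turn right, now facing North
  F5: move forward 4/5 (blocked), now at (x=0, y=3)
  R: turn right, now facing East
Final: (x=0, y=3), facing East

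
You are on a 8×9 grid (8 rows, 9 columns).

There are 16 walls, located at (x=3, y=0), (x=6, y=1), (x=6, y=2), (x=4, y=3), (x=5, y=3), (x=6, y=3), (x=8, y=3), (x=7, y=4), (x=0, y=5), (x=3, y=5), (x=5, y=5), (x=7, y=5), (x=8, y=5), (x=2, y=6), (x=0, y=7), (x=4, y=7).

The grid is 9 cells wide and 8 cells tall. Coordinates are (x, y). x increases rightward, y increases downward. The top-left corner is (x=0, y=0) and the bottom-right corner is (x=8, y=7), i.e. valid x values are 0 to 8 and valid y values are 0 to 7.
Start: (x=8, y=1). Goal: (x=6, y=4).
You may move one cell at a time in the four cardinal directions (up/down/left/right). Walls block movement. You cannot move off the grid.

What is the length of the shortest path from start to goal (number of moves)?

Answer: Shortest path length: 13

Derivation:
BFS from (x=8, y=1) until reaching (x=6, y=4):
  Distance 0: (x=8, y=1)
  Distance 1: (x=8, y=0), (x=7, y=1), (x=8, y=2)
  Distance 2: (x=7, y=0), (x=7, y=2)
  Distance 3: (x=6, y=0), (x=7, y=3)
  Distance 4: (x=5, y=0)
  Distance 5: (x=4, y=0), (x=5, y=1)
  Distance 6: (x=4, y=1), (x=5, y=2)
  Distance 7: (x=3, y=1), (x=4, y=2)
  Distance 8: (x=2, y=1), (x=3, y=2)
  Distance 9: (x=2, y=0), (x=1, y=1), (x=2, y=2), (x=3, y=3)
  Distance 10: (x=1, y=0), (x=0, y=1), (x=1, y=2), (x=2, y=3), (x=3, y=4)
  Distance 11: (x=0, y=0), (x=0, y=2), (x=1, y=3), (x=2, y=4), (x=4, y=4)
  Distance 12: (x=0, y=3), (x=1, y=4), (x=5, y=4), (x=2, y=5), (x=4, y=5)
  Distance 13: (x=0, y=4), (x=6, y=4), (x=1, y=5), (x=4, y=6)  <- goal reached here
One shortest path (13 moves): (x=8, y=1) -> (x=7, y=1) -> (x=7, y=0) -> (x=6, y=0) -> (x=5, y=0) -> (x=4, y=0) -> (x=4, y=1) -> (x=3, y=1) -> (x=3, y=2) -> (x=3, y=3) -> (x=3, y=4) -> (x=4, y=4) -> (x=5, y=4) -> (x=6, y=4)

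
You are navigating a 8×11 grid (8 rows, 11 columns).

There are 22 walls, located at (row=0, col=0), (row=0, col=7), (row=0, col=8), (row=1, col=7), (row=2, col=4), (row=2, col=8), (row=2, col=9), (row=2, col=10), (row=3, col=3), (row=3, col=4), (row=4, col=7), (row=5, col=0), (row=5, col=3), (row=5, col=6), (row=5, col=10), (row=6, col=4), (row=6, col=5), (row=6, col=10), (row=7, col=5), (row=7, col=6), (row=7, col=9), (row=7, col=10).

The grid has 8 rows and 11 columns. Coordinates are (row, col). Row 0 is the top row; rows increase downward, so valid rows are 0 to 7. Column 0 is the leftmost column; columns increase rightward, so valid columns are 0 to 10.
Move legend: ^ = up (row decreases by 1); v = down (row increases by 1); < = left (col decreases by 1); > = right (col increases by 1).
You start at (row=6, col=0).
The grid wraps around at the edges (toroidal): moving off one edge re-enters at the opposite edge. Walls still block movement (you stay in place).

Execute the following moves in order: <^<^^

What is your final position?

Start: (row=6, col=0)
  < (left): blocked, stay at (row=6, col=0)
  ^ (up): blocked, stay at (row=6, col=0)
  < (left): blocked, stay at (row=6, col=0)
  ^ (up): blocked, stay at (row=6, col=0)
  ^ (up): blocked, stay at (row=6, col=0)
Final: (row=6, col=0)

Answer: Final position: (row=6, col=0)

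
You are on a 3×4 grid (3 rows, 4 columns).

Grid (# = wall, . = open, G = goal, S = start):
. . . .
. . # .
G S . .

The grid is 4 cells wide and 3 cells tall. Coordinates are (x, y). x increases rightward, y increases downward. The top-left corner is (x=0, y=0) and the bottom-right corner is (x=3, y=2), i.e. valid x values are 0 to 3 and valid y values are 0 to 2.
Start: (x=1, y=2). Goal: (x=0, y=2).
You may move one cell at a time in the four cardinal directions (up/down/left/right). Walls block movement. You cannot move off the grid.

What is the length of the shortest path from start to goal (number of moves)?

Answer: Shortest path length: 1

Derivation:
BFS from (x=1, y=2) until reaching (x=0, y=2):
  Distance 0: (x=1, y=2)
  Distance 1: (x=1, y=1), (x=0, y=2), (x=2, y=2)  <- goal reached here
One shortest path (1 moves): (x=1, y=2) -> (x=0, y=2)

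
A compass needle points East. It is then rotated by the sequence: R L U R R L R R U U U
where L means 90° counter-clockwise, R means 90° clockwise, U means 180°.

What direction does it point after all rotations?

Answer: Final heading: North

Derivation:
Start: East
  R (right (90° clockwise)) -> South
  L (left (90° counter-clockwise)) -> East
  U (U-turn (180°)) -> West
  R (right (90° clockwise)) -> North
  R (right (90° clockwise)) -> East
  L (left (90° counter-clockwise)) -> North
  R (right (90° clockwise)) -> East
  R (right (90° clockwise)) -> South
  U (U-turn (180°)) -> North
  U (U-turn (180°)) -> South
  U (U-turn (180°)) -> North
Final: North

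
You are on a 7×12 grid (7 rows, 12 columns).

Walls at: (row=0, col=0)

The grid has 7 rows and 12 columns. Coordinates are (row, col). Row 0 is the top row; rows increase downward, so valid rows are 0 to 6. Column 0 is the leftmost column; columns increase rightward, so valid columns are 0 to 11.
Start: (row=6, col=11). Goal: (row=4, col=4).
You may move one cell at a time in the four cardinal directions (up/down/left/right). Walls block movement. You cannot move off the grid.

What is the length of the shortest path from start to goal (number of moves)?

BFS from (row=6, col=11) until reaching (row=4, col=4):
  Distance 0: (row=6, col=11)
  Distance 1: (row=5, col=11), (row=6, col=10)
  Distance 2: (row=4, col=11), (row=5, col=10), (row=6, col=9)
  Distance 3: (row=3, col=11), (row=4, col=10), (row=5, col=9), (row=6, col=8)
  Distance 4: (row=2, col=11), (row=3, col=10), (row=4, col=9), (row=5, col=8), (row=6, col=7)
  Distance 5: (row=1, col=11), (row=2, col=10), (row=3, col=9), (row=4, col=8), (row=5, col=7), (row=6, col=6)
  Distance 6: (row=0, col=11), (row=1, col=10), (row=2, col=9), (row=3, col=8), (row=4, col=7), (row=5, col=6), (row=6, col=5)
  Distance 7: (row=0, col=10), (row=1, col=9), (row=2, col=8), (row=3, col=7), (row=4, col=6), (row=5, col=5), (row=6, col=4)
  Distance 8: (row=0, col=9), (row=1, col=8), (row=2, col=7), (row=3, col=6), (row=4, col=5), (row=5, col=4), (row=6, col=3)
  Distance 9: (row=0, col=8), (row=1, col=7), (row=2, col=6), (row=3, col=5), (row=4, col=4), (row=5, col=3), (row=6, col=2)  <- goal reached here
One shortest path (9 moves): (row=6, col=11) -> (row=6, col=10) -> (row=6, col=9) -> (row=6, col=8) -> (row=6, col=7) -> (row=6, col=6) -> (row=6, col=5) -> (row=6, col=4) -> (row=5, col=4) -> (row=4, col=4)

Answer: Shortest path length: 9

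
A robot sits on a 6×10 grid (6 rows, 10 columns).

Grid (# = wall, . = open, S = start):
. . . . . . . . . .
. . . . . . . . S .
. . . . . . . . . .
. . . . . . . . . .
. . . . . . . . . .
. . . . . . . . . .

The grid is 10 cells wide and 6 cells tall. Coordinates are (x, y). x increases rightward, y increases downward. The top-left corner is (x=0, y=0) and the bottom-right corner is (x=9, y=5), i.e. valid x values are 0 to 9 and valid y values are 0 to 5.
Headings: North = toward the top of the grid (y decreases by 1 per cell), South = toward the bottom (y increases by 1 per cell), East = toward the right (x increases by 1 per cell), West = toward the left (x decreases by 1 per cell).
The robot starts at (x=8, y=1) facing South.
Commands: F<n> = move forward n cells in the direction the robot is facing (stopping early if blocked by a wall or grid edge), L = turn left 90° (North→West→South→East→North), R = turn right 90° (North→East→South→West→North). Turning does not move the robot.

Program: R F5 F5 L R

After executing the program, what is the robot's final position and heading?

Answer: Final position: (x=0, y=1), facing West

Derivation:
Start: (x=8, y=1), facing South
  R: turn right, now facing West
  F5: move forward 5, now at (x=3, y=1)
  F5: move forward 3/5 (blocked), now at (x=0, y=1)
  L: turn left, now facing South
  R: turn right, now facing West
Final: (x=0, y=1), facing West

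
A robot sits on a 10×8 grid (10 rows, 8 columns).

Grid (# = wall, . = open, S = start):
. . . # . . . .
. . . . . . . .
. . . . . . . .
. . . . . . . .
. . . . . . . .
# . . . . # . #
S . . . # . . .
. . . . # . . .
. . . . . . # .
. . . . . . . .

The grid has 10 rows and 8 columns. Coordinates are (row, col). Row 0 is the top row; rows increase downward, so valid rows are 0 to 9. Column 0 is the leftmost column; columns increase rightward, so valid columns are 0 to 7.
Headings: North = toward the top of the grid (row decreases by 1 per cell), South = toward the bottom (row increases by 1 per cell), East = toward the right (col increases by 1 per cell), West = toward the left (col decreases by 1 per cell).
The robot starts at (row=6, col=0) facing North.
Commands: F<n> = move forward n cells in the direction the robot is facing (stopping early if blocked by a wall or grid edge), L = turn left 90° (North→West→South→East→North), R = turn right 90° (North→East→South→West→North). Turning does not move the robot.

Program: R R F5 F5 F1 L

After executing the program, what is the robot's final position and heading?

Answer: Final position: (row=9, col=0), facing East

Derivation:
Start: (row=6, col=0), facing North
  R: turn right, now facing East
  R: turn right, now facing South
  F5: move forward 3/5 (blocked), now at (row=9, col=0)
  F5: move forward 0/5 (blocked), now at (row=9, col=0)
  F1: move forward 0/1 (blocked), now at (row=9, col=0)
  L: turn left, now facing East
Final: (row=9, col=0), facing East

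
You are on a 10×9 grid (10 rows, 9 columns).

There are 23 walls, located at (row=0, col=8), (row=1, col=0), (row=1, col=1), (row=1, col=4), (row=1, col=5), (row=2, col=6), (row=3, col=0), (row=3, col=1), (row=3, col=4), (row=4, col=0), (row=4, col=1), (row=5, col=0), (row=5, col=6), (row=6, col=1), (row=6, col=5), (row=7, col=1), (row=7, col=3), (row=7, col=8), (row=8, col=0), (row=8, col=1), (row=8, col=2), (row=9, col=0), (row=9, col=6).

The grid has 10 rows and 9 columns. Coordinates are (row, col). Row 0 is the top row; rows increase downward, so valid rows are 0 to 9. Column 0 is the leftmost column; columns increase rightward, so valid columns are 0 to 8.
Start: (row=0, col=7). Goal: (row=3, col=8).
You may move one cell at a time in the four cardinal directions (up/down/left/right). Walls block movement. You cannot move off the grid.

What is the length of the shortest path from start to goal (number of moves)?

BFS from (row=0, col=7) until reaching (row=3, col=8):
  Distance 0: (row=0, col=7)
  Distance 1: (row=0, col=6), (row=1, col=7)
  Distance 2: (row=0, col=5), (row=1, col=6), (row=1, col=8), (row=2, col=7)
  Distance 3: (row=0, col=4), (row=2, col=8), (row=3, col=7)
  Distance 4: (row=0, col=3), (row=3, col=6), (row=3, col=8), (row=4, col=7)  <- goal reached here
One shortest path (4 moves): (row=0, col=7) -> (row=1, col=7) -> (row=1, col=8) -> (row=2, col=8) -> (row=3, col=8)

Answer: Shortest path length: 4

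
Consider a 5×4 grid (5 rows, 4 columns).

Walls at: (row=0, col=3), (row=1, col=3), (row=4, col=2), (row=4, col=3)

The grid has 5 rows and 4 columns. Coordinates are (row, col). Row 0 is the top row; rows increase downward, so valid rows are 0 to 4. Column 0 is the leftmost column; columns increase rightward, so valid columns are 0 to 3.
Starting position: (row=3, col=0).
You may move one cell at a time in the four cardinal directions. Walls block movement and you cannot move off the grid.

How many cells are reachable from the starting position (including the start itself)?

Answer: Reachable cells: 16

Derivation:
BFS flood-fill from (row=3, col=0):
  Distance 0: (row=3, col=0)
  Distance 1: (row=2, col=0), (row=3, col=1), (row=4, col=0)
  Distance 2: (row=1, col=0), (row=2, col=1), (row=3, col=2), (row=4, col=1)
  Distance 3: (row=0, col=0), (row=1, col=1), (row=2, col=2), (row=3, col=3)
  Distance 4: (row=0, col=1), (row=1, col=2), (row=2, col=3)
  Distance 5: (row=0, col=2)
Total reachable: 16 (grid has 16 open cells total)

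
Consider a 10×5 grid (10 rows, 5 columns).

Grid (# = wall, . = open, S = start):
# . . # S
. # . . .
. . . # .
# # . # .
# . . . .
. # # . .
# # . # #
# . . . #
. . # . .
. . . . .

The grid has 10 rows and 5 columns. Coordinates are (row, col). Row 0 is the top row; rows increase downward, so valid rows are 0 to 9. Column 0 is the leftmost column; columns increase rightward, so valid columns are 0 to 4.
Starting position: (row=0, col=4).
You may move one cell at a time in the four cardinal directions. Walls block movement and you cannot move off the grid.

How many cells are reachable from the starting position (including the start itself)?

BFS flood-fill from (row=0, col=4):
  Distance 0: (row=0, col=4)
  Distance 1: (row=1, col=4)
  Distance 2: (row=1, col=3), (row=2, col=4)
  Distance 3: (row=1, col=2), (row=3, col=4)
  Distance 4: (row=0, col=2), (row=2, col=2), (row=4, col=4)
  Distance 5: (row=0, col=1), (row=2, col=1), (row=3, col=2), (row=4, col=3), (row=5, col=4)
  Distance 6: (row=2, col=0), (row=4, col=2), (row=5, col=3)
  Distance 7: (row=1, col=0), (row=4, col=1)
Total reachable: 19 (grid has 33 open cells total)

Answer: Reachable cells: 19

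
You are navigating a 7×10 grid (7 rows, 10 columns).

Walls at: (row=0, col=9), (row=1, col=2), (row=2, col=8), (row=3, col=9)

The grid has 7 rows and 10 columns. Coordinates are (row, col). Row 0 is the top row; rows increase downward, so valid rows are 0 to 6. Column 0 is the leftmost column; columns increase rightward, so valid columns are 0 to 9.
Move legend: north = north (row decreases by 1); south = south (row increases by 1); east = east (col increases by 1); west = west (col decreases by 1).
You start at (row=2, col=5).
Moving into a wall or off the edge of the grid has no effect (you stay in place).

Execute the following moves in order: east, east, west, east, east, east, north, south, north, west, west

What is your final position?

Start: (row=2, col=5)
  east (east): (row=2, col=5) -> (row=2, col=6)
  east (east): (row=2, col=6) -> (row=2, col=7)
  west (west): (row=2, col=7) -> (row=2, col=6)
  east (east): (row=2, col=6) -> (row=2, col=7)
  east (east): blocked, stay at (row=2, col=7)
  east (east): blocked, stay at (row=2, col=7)
  north (north): (row=2, col=7) -> (row=1, col=7)
  south (south): (row=1, col=7) -> (row=2, col=7)
  north (north): (row=2, col=7) -> (row=1, col=7)
  west (west): (row=1, col=7) -> (row=1, col=6)
  west (west): (row=1, col=6) -> (row=1, col=5)
Final: (row=1, col=5)

Answer: Final position: (row=1, col=5)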